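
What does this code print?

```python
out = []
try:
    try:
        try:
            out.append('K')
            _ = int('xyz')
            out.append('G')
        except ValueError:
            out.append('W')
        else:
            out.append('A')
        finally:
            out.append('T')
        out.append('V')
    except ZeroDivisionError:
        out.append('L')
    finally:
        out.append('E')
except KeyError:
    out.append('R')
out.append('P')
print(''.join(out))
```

Execution trace: 'K' (inner try body) → 'W' (inner except ValueError) → 'T' (inner finally) → 'V' (try body, no exception) → 'E' (finally) → 'P' (after the try/except). Output: KWTVEP

Answer: KWTVEP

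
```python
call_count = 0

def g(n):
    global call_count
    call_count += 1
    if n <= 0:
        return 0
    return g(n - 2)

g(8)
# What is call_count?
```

Linear recursion stepping by 2: 5 calls from n=8 down to ≤0.

Answer: 5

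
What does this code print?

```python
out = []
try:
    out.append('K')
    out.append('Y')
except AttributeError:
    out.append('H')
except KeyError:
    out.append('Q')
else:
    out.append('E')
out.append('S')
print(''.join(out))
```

Execution trace: 'K' (try body) → 'Y' (try body, no exception) → 'E' (else) → 'S' (after the try/except). Output: KYES

Answer: KYES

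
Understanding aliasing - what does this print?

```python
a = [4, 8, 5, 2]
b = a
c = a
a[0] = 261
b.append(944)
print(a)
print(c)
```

Key concept: multiple aliases.
Step by step:
`a = [4, 8, 5, 2]` → a = [4, 8, 5, 2]
`b = a` → b = [4, 8, 5, 2] (same object as a)
`c = a` → c = [4, 8, 5, 2] (same object as a, b)
`a[0] = 261` → a = [261, 8, 5, 2] (same object as b, c); b = [261, 8, 5, 2] (same object as a, c); c = [261, 8, 5, 2] (same object as a, b)
`b.append(944)` → a = [261, 8, 5, 2, 944] (same object as b, c); b = [261, 8, 5, 2, 944] (same object as a, c); c = [261, 8, 5, 2, 944] (same object as a, b)
`print(a)` → prints [261, 8, 5, 2, 944]
`print(c)` → prints [261, 8, 5, 2, 944]

Answer:
[261, 8, 5, 2, 944]
[261, 8, 5, 2, 944]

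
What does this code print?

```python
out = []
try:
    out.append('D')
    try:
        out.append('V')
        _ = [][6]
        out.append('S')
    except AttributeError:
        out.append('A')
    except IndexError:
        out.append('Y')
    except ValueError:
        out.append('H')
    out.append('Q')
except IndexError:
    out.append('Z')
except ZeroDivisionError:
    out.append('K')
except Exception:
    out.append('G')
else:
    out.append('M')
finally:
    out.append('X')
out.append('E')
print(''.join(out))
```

Execution trace: 'D' (try body) → 'V' (inner try body) → 'Y' (inner except IndexError) → 'Q' (try body, no exception) → 'M' (else) → 'X' (finally) → 'E' (after the try/except). Output: DVYQMXE

Answer: DVYQMXE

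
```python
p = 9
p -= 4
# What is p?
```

Trace:
`p = 9` → p = 9
`p -= 4` → p = 5
So p = 5

Answer: 5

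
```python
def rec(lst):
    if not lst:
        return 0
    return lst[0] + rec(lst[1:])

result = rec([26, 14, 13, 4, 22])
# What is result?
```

26 + 14 + 13 + 4 + 22 + 0 = 79

Answer: 79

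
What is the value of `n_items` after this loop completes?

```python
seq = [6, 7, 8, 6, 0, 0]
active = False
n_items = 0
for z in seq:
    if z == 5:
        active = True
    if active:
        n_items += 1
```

Count elements after first 5 in [6, 7, 8, 6, 0, 0]
`n_items` takes the values: 0

Answer: 0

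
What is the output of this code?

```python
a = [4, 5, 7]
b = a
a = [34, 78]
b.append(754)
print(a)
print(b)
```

Key concept: rebinding vs mutation: a is rebound to a new list, b still points at the original.
Step by step:
`a = [4, 5, 7]` → a = [4, 5, 7]
`b = a` → b = [4, 5, 7] (same object as a)
`a = [34, 78]` → a = [34, 78]
`b.append(754)` → b = [4, 5, 7, 754]
`print(a)` → prints [34, 78]
`print(b)` → prints [4, 5, 7, 754]

Answer:
[34, 78]
[4, 5, 7, 754]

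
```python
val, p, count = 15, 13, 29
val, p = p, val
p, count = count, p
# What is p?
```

Trace:
`val, p, count = 15, 13, 29` → val = 15; p = 13; count = 29
`val, p = p, val` → val = 13; p = 15
`p, count = count, p` → p = 29; count = 15
So p = 29

Answer: 29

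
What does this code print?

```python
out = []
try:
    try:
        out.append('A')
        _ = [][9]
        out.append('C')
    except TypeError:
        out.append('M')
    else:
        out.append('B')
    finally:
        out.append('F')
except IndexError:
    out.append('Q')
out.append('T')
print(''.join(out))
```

Execution trace: 'A' (try body) → 'F' (finally) → 'Q' (outer except IndexError) → 'T' (after the try/except). Output: AFQT

Answer: AFQT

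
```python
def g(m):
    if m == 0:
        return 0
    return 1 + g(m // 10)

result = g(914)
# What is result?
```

Count of digits of 914: 3

Answer: 3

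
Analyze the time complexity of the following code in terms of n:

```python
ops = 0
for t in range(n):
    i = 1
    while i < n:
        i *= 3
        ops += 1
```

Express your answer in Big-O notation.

Each loop level contributes: n × log n. Multiplying the contributions gives O(n log n).

Answer: O(n log n)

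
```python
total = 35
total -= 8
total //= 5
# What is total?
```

Trace:
`total = 35` → total = 35
`total -= 8` → total = 27
`total //= 5` → total = 5
So total = 5

Answer: 5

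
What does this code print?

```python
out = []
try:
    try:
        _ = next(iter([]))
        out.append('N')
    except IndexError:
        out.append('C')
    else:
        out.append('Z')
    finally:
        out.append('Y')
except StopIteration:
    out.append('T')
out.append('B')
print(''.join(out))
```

Execution trace: 'Y' (finally) → 'T' (outer except StopIteration) → 'B' (after the try/except). Output: YTB

Answer: YTB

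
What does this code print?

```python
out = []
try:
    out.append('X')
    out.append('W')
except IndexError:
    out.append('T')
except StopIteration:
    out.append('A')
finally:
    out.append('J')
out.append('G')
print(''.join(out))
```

Execution trace: 'X' (try body) → 'W' (try body, no exception) → 'J' (finally) → 'G' (after the try/except). Output: XWJG

Answer: XWJG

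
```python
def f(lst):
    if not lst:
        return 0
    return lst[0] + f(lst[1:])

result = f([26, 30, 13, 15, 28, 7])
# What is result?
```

26 + 30 + 13 + 15 + 28 + 7 + 0 = 119

Answer: 119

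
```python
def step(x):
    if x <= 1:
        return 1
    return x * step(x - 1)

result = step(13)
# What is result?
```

step(13) = 13 * 12 * 11 * 10 * 9 * 8 * 7 * 6 * 5 * 4 * 3 * 2 * 1 = 6227020800

Answer: 6227020800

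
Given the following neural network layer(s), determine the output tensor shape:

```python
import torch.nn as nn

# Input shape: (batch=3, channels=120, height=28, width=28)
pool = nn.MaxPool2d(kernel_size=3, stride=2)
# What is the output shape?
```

Input: (3, 120, 28, 28) -> Output: (3, 120, 13, 13)

Answer: (3, 120, 13, 13)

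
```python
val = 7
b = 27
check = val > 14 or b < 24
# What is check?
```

Trace:
`val = 7` → val = 7
`b = 27` → b = 27
`check = val > 14 or b < 24` → check = False
So check = False

Answer: False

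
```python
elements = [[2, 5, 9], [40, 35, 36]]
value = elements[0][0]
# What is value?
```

Trace:
`elements = [[2, 5, 9], [40, 35, 36]]` → elements = [[2, 5, 9], [40, 35, 36]]
`value = elements[0][0]` → value = 2
So value = 2

Answer: 2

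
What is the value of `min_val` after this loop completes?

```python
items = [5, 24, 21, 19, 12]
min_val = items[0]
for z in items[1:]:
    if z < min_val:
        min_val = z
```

Minimum of [5, 24, 21, 19, 12]
`min_val` takes the values: 5

Answer: 5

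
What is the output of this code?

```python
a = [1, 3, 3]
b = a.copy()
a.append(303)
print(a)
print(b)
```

Key concept: list.copy() creates independent copy.
Step by step:
`a = [1, 3, 3]` → a = [1, 3, 3]
`b = a.copy()` → b = [1, 3, 3]
`a.append(303)` → a = [1, 3, 3, 303]
`print(a)` → prints [1, 3, 3, 303]
`print(b)` → prints [1, 3, 3]

Answer:
[1, 3, 3, 303]
[1, 3, 3]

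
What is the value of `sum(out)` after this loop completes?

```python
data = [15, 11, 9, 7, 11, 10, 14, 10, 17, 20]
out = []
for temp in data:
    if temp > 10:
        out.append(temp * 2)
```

Sum of doubled values > 10
`out` takes the values: [] → [30] → [30, 22] → [30, 22, 22] → [30, 22, 22, 28] → [30, 22, 22, 28, 34] → [30, 22, 22, 28, 34, 40]
So `sum(out)` = 176

Answer: 176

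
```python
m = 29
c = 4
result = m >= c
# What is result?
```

Trace:
`m = 29` → m = 29
`c = 4` → c = 4
`result = m >= c` → result = True
So result = True

Answer: True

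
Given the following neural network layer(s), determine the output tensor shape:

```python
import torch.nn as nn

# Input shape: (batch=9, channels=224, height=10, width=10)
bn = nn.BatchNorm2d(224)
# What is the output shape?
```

Input: (9, 224, 10, 10) -> Output: (9, 224, 10, 10)

Answer: (9, 224, 10, 10)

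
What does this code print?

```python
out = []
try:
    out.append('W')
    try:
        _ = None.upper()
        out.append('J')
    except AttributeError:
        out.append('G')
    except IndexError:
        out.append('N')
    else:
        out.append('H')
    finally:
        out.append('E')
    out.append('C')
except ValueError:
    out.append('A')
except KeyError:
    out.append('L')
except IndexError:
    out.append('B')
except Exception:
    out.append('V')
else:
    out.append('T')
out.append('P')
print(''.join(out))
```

Execution trace: 'W' (try body) → 'G' (inner except AttributeError) → 'E' (inner finally) → 'C' (try body, no exception) → 'T' (else) → 'P' (after the try/except). Output: WGECTP

Answer: WGECTP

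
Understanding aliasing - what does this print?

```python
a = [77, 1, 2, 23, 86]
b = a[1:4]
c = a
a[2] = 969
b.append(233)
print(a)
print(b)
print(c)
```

Key concept: slice vs alias.
Step by step:
`a = [77, 1, 2, 23, 86]` → a = [77, 1, 2, 23, 86]
`b = a[1:4]` → b = [1, 2, 23]
`c = a` → c = [77, 1, 2, 23, 86] (same object as a)
`a[2] = 969` → a = [77, 1, 969, 23, 86] (same object as c); c = [77, 1, 969, 23, 86] (same object as a)
`b.append(233)` → b = [1, 2, 23, 233]
`print(a)` → prints [77, 1, 969, 23, 86]
`print(b)` → prints [1, 2, 23, 233]
`print(c)` → prints [77, 1, 969, 23, 86]

Answer:
[77, 1, 969, 23, 86]
[1, 2, 23, 233]
[77, 1, 969, 23, 86]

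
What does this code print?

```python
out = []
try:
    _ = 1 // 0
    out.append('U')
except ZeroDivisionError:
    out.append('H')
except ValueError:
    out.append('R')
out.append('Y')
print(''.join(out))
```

Execution trace: 'H' (except ZeroDivisionError) → 'Y' (after the try/except). Output: HY

Answer: HY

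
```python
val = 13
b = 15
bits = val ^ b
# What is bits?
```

Trace:
`val = 13` → val = 13
`b = 15` → b = 15
`bits = val ^ b` → bits = 2
So bits = 2

Answer: 2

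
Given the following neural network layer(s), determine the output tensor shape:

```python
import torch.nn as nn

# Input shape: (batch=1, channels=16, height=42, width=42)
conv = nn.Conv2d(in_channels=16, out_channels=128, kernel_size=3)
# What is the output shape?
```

Input: (1, 16, 42, 42) -> Output: (1, 128, 40, 40)

Answer: (1, 128, 40, 40)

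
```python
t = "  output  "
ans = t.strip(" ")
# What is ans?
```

Trace:
`t = "  output  "` → t = '  output  '
`ans = t.strip(" ")` → ans = 'output'
So ans = 'output'

Answer: 'output'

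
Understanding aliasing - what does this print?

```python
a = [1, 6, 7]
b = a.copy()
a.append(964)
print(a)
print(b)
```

Key concept: list.copy() creates independent copy.
Step by step:
`a = [1, 6, 7]` → a = [1, 6, 7]
`b = a.copy()` → b = [1, 6, 7]
`a.append(964)` → a = [1, 6, 7, 964]
`print(a)` → prints [1, 6, 7, 964]
`print(b)` → prints [1, 6, 7]

Answer:
[1, 6, 7, 964]
[1, 6, 7]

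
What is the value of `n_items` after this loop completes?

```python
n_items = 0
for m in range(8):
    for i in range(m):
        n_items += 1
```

Triangle number: 0+1+2+...+7
`n_items` takes the values: 0 → 1 → 2 → 3 → 4 → 5 → 6 → 7 → 8 → 9 → 10 → 11 → 12 → 13 → 14 → 15 → 16 → 17 → 18 → 19 → 20 → 21 → 22 → 23 → 24 → 25 → 26 → 27 → 28

Answer: 28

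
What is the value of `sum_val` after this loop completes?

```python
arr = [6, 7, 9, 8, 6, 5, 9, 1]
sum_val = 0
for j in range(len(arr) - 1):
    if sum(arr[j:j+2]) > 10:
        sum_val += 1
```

Count windows with sum > 10
`sum_val` takes the values: 0 → 1 → 2 → 3 → 4 → 5 → 6

Answer: 6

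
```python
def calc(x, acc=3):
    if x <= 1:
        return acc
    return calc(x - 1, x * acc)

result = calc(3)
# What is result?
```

Accumulator trace (n, acc): (3, 3) -> (2, 9) -> (1, 18) -> return 18

Answer: 18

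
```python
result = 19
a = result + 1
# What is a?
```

Trace:
`result = 19` → result = 19
`a = result + 1` → a = 20
So a = 20

Answer: 20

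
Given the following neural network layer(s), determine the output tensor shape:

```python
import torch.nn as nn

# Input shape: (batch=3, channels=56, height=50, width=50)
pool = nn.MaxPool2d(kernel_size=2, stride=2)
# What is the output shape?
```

Input: (3, 56, 50, 50) -> Output: (3, 56, 25, 25)

Answer: (3, 56, 25, 25)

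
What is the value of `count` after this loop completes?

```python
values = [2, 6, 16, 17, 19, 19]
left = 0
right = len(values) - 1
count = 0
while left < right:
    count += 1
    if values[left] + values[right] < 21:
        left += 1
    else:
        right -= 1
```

Steps to find pair summing to 21
`count` takes the values: 0 → 1 → 2 → 3 → 4 → 5

Answer: 5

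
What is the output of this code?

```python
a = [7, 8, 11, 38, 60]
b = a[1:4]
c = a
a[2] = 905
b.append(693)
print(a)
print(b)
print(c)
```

Key concept: slice vs alias.
Step by step:
`a = [7, 8, 11, 38, 60]` → a = [7, 8, 11, 38, 60]
`b = a[1:4]` → b = [8, 11, 38]
`c = a` → c = [7, 8, 11, 38, 60] (same object as a)
`a[2] = 905` → a = [7, 8, 905, 38, 60] (same object as c); c = [7, 8, 905, 38, 60] (same object as a)
`b.append(693)` → b = [8, 11, 38, 693]
`print(a)` → prints [7, 8, 905, 38, 60]
`print(b)` → prints [8, 11, 38, 693]
`print(c)` → prints [7, 8, 905, 38, 60]

Answer:
[7, 8, 905, 38, 60]
[8, 11, 38, 693]
[7, 8, 905, 38, 60]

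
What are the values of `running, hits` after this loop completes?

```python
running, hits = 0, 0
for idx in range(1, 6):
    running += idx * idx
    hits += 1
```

Sum of squares and count
`running, hits` takes the values: (0, 0) → (1, 0) → (1, 1) → (5, 1) → (5, 2) → (14, 2) → (14, 3) → (30, 3) → (30, 4) → (55, 4) → (55, 5)

Answer: 55, 5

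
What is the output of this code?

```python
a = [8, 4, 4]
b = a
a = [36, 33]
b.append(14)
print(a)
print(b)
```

Key concept: rebinding vs mutation: a is rebound to a new list, b still points at the original.
Step by step:
`a = [8, 4, 4]` → a = [8, 4, 4]
`b = a` → b = [8, 4, 4] (same object as a)
`a = [36, 33]` → a = [36, 33]
`b.append(14)` → b = [8, 4, 4, 14]
`print(a)` → prints [36, 33]
`print(b)` → prints [8, 4, 4, 14]

Answer:
[36, 33]
[8, 4, 4, 14]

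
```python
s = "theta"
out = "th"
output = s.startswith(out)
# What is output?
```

Trace:
`s = "theta"` → s = 'theta'
`out = "th"` → out = 'th'
`output = s.startswith(out)` → output = True
So output = True

Answer: True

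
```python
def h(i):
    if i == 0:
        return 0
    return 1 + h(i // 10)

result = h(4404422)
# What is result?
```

Count of digits of 4404422: 7

Answer: 7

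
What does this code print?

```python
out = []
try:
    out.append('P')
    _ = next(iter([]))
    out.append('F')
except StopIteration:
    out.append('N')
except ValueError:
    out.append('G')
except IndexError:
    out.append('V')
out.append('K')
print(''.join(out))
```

Execution trace: 'P' (try body) → 'N' (except StopIteration) → 'K' (after the try/except). Output: PNK

Answer: PNK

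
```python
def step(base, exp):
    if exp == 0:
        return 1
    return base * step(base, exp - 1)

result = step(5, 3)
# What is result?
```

step(5, 3) = 5 * 5 * 5 = 125

Answer: 125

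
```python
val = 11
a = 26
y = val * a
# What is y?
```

Trace:
`val = 11` → val = 11
`a = 26` → a = 26
`y = val * a` → y = 286
So y = 286

Answer: 286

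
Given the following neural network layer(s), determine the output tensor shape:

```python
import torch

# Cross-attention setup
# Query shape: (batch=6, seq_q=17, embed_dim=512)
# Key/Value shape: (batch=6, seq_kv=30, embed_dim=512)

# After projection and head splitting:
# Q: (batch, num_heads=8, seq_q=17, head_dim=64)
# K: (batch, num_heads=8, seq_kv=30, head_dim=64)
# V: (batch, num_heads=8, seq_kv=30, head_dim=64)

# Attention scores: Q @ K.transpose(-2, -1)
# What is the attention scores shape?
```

Input: (6, 17, 512) -> Output: (6, 8, 17, 30)

Answer: (6, 8, 17, 30)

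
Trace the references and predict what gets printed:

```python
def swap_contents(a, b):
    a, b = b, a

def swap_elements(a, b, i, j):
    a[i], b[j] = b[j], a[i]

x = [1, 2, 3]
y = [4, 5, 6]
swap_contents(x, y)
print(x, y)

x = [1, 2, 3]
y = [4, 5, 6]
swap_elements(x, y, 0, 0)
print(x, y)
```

Key concept: parameter rebinding vs mutation.
Step by step:
`x = [1, 2, 3]` → x = [1, 2, 3]
`y = [4, 5, 6]` → y = [4, 5, 6]
`swap_contents(x, y)` → no visible change to tracked variables
`print(x, y)` → prints [1, 2, 3] [4, 5, 6]
`x = [1, 2, 3]` → x = [1, 2, 3]
`y = [4, 5, 6]` → y = [4, 5, 6]
`swap_elements(x, y, 0, 0)` → x = [4, 2, 3]; y = [1, 5, 6]
`print(x, y)` → prints [4, 2, 3] [1, 5, 6]

Answer:
[1, 2, 3] [4, 5, 6]
[4, 2, 3] [1, 5, 6]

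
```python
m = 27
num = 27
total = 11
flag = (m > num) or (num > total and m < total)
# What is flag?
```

Trace:
`m = 27` → m = 27
`num = 27` → num = 27
`total = 11` → total = 11
`flag = (m > num) or (num > total and m < total)` → flag = False
So flag = False

Answer: False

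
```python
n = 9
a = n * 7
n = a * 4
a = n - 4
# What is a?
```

Trace:
`n = 9` → n = 9
`a = n * 7` → a = 63
`n = a * 4` → n = 252
`a = n - 4` → a = 248
So a = 248

Answer: 248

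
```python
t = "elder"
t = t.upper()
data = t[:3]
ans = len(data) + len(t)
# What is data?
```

Trace:
`t = "elder"` → t = 'elder'
`t = t.upper()` → t = 'ELDER'
`data = t[:3]` → data = 'ELD'
`ans = len(data) + len(t)` → ans = 8
So data = 'ELD'

Answer: 'ELD'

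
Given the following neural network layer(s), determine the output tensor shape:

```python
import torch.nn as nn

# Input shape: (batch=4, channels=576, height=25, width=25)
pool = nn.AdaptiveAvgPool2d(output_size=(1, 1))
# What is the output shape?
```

Input: (4, 576, 25, 25) -> Output: (4, 576, 1, 1)

Answer: (4, 576, 1, 1)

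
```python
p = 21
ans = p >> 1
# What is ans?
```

Trace:
`p = 21` → p = 21
`ans = p >> 1` → ans = 10
So ans = 10

Answer: 10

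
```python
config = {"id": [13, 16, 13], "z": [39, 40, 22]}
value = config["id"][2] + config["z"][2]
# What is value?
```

Trace:
`config = {"id": [13, 16, 13], "z": [39, 40, 22]}` → config = {'id': [13, 16, 13], 'z': [39, 40, 22]}
`value = config["id"][2] + config["z"][2]` → value = 35
So value = 35

Answer: 35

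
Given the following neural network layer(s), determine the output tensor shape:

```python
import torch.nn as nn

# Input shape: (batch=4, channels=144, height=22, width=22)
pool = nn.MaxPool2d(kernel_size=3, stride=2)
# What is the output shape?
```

Input: (4, 144, 22, 22) -> Output: (4, 144, 10, 10)

Answer: (4, 144, 10, 10)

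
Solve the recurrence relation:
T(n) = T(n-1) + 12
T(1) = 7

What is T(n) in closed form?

Unrolling: T(n) = T(1) + 12·(n-1) = 7 + 12(n-1) = 12n - 5.

Answer: T(n) = 12n - 5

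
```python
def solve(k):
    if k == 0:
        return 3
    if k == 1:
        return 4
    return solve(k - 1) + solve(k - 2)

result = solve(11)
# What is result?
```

Build up from base cases: solve(0)=3, solve(1)=4, solve(2)=7, solve(3)=11, solve(4)=18, solve(5)=29, solve(6)=47, ..., solve(11)=521

Answer: 521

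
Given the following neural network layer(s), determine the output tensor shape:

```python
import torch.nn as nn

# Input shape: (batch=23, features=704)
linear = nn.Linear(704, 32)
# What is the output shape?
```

Input: (23, 704) -> Output: (23, 32)

Answer: (23, 32)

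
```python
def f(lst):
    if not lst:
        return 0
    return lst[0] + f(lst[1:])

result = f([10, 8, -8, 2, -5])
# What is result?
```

10 + 8 + (-8) + 2 + (-5) + 0 = 7

Answer: 7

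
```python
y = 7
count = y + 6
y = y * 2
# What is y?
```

Trace:
`y = 7` → y = 7
`count = y + 6` → count = 13
`y = y * 2` → y = 14
So y = 14

Answer: 14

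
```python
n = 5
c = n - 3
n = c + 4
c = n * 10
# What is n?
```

Trace:
`n = 5` → n = 5
`c = n - 3` → c = 2
`n = c + 4` → n = 6
`c = n * 10` → c = 60
So n = 6

Answer: 6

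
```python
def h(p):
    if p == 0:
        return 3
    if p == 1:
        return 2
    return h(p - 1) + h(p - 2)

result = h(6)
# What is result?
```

Build up from base cases: h(0)=3, h(1)=2, h(2)=5, h(3)=7, h(4)=12, h(5)=19, h(6)=31

Answer: 31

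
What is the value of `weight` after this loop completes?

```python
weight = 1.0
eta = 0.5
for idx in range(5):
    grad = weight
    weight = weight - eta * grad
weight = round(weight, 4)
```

Gradient descent: w = 1.0 * (1 - 0.5)^5
`weight` takes the values: 1.0 → 0.5 → 0.25 → 0.125 → 0.0625 → 0.03125 → 0.0312

Answer: 0.0312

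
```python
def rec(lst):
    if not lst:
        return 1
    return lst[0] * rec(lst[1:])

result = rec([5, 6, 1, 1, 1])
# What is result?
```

Product over [5, 6, 1, 1, 1] = 5 * 6 * 1 * 1 * 1 = 30

Answer: 30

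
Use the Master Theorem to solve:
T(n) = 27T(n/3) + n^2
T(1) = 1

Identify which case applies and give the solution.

a=27, b=3, f(n)=n^2. log_3(27) = 3. Since c=2 < 3, Case 1 applies: T(n) = Θ(n^log_b(a)) = O(n^3).

Answer: O(n^3) - Case 1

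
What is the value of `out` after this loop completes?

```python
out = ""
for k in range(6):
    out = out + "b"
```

Repeat 'b' 6 times
`out` takes the values: "" → "b" → "bb" → "bbb" → "bbbb" → "bbbbb" → "bbbbbb"

Answer: "bbbbbb"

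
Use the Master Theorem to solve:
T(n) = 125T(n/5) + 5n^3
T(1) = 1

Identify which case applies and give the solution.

a=125, b=5, f(n)=5n^3. log_5(125) = 3. Since c=3 = 3, Case 2 applies: T(n) = Θ(n^log_b(a) · log n) = O(n^3 log n).

Answer: O(n^3 log n) - Case 2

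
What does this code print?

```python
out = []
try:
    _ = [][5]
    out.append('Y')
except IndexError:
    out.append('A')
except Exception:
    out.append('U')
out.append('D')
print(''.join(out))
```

Execution trace: 'A' (except IndexError) → 'D' (after the try/except). Output: AD

Answer: AD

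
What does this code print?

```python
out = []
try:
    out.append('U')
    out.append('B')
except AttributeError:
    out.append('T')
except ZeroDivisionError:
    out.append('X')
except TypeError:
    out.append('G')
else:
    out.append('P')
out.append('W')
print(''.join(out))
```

Execution trace: 'U' (try body) → 'B' (try body, no exception) → 'P' (else) → 'W' (after the try/except). Output: UBPW

Answer: UBPW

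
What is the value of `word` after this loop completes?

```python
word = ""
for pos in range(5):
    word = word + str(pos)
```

Concatenate digits 0 to 4
`word` takes the values: "" → "0" → "01" → "012" → "0123" → "01234"

Answer: "01234"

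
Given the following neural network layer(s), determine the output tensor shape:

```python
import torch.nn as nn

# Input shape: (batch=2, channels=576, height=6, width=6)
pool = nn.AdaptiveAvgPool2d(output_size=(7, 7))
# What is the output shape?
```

Input: (2, 576, 6, 6) -> Output: (2, 576, 7, 7)

Answer: (2, 576, 7, 7)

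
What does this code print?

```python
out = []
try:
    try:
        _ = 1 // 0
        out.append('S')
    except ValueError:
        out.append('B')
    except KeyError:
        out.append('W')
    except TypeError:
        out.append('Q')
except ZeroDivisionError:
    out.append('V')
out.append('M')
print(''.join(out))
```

Execution trace: 'V' (outer except ZeroDivisionError) → 'M' (after the try/except). Output: VM

Answer: VM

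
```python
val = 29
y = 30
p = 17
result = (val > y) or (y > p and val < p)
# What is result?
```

Trace:
`val = 29` → val = 29
`y = 30` → y = 30
`p = 17` → p = 17
`result = (val > y) or (y > p and val < p)` → result = False
So result = False

Answer: False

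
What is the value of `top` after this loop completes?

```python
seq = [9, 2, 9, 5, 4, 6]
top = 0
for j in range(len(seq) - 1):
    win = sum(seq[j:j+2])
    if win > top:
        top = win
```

Max sum of 2-element window in [9, 2, 9, 5, 4, 6]
`top` takes the values: 0 → 11 → 14

Answer: 14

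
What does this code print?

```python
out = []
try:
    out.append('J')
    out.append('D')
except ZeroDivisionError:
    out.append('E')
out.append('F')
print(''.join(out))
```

Execution trace: 'J' (try body) → 'D' (try body, no exception) → 'F' (after the try/except). Output: JDF

Answer: JDF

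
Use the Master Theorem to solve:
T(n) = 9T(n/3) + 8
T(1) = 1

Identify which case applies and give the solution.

a=9, b=3, f(n)=8. log_3(9) = 2. Since c=0 < 2, Case 1 applies: T(n) = Θ(n^log_b(a)) = O(n^2).

Answer: O(n^2) - Case 1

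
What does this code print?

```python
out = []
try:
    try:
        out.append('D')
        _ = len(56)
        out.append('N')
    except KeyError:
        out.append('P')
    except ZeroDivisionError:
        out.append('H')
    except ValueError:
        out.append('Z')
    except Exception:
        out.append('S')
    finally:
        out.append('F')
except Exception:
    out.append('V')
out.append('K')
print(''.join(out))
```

Execution trace: 'D' (inner try body) → 'S' (inner except Exception) → 'F' (inner finally) → 'K' (after the try/except). Output: DSFK

Answer: DSFK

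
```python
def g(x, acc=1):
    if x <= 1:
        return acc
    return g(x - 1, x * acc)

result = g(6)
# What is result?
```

Accumulator trace (n, acc): (6, 1) -> (5, 6) -> (4, 30) -> (3, 120) -> (2, 360) -> (1, 720) -> return 720

Answer: 720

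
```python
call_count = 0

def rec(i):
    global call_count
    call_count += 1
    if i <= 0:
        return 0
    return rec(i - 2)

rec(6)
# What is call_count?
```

Linear recursion stepping by 2: 4 calls from i=6 down to ≤0.

Answer: 4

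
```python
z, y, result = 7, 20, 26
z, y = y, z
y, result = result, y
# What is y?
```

Trace:
`z, y, result = 7, 20, 26` → z = 7; y = 20; result = 26
`z, y = y, z` → z = 20; y = 7
`y, result = result, y` → y = 26; result = 7
So y = 26

Answer: 26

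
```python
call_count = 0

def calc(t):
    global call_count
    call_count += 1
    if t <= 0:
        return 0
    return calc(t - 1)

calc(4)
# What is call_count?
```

Linear recursion stepping by 1: 5 calls from t=4 down to ≤0.

Answer: 5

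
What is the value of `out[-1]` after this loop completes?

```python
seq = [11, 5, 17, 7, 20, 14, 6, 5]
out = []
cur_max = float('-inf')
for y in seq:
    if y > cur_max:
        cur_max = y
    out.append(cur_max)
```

Running max ends at 20
`out` takes the values: [] → [11] → [11, 11] → [11, 11, 17] → [11, 11, 17, 17] → [11, 11, 17, 17, 20] → [11, 11, 17, 17, 20, 20] → [11, 11, 17, 17, 20, 20, 20] → [11, 11, 17, 17, 20, 20, 20, 20]
So `out[-1]` = 20

Answer: 20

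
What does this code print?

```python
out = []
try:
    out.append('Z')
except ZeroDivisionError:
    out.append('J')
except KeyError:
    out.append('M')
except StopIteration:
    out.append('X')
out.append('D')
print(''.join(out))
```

Execution trace: 'Z' (try body, no exception) → 'D' (after the try/except). Output: ZD

Answer: ZD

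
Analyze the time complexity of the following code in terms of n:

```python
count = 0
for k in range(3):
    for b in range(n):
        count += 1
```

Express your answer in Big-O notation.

Each loop level contributes: 1 × n. Multiplying the contributions gives O(n).

Answer: O(n)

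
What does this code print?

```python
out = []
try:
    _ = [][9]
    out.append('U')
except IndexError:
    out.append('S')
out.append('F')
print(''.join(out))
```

Execution trace: 'S' (except IndexError) → 'F' (after the try/except). Output: SF

Answer: SF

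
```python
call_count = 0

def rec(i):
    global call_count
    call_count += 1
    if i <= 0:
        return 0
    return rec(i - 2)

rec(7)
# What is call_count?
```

Linear recursion stepping by 2: 5 calls from i=7 down to ≤0.

Answer: 5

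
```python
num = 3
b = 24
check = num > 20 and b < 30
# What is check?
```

Trace:
`num = 3` → num = 3
`b = 24` → b = 24
`check = num > 20 and b < 30` → check = False
So check = False

Answer: False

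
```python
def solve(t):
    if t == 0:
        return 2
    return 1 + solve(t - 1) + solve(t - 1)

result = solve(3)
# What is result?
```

solve(t) = 1 + 2·solve(t-1), solve(0)=2. Closed form: (2+1)·2^3 - 1 = 23.

Answer: 23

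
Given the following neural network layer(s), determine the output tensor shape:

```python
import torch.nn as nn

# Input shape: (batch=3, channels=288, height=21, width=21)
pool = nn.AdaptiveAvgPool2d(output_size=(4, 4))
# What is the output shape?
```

Input: (3, 288, 21, 21) -> Output: (3, 288, 4, 4)

Answer: (3, 288, 4, 4)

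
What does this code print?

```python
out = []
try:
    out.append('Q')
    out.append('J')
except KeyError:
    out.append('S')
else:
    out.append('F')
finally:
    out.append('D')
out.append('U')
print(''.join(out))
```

Execution trace: 'Q' (try body) → 'J' (try body, no exception) → 'F' (else) → 'D' (finally) → 'U' (after the try/except). Output: QJFDU

Answer: QJFDU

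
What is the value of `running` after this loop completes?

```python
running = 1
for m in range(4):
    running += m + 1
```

Start at 1, add 1 to 4 = 11
`running` takes the values: 1 → 2 → 4 → 7 → 11

Answer: 11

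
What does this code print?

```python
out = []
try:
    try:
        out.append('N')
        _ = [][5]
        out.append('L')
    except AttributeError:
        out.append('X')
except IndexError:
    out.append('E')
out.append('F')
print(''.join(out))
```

Execution trace: 'N' (try body) → 'E' (outer except IndexError) → 'F' (after the try/except). Output: NEF

Answer: NEF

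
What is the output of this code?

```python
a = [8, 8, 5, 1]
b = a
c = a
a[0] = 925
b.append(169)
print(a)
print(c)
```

Key concept: multiple aliases.
Step by step:
`a = [8, 8, 5, 1]` → a = [8, 8, 5, 1]
`b = a` → b = [8, 8, 5, 1] (same object as a)
`c = a` → c = [8, 8, 5, 1] (same object as a, b)
`a[0] = 925` → a = [925, 8, 5, 1] (same object as b, c); b = [925, 8, 5, 1] (same object as a, c); c = [925, 8, 5, 1] (same object as a, b)
`b.append(169)` → a = [925, 8, 5, 1, 169] (same object as b, c); b = [925, 8, 5, 1, 169] (same object as a, c); c = [925, 8, 5, 1, 169] (same object as a, b)
`print(a)` → prints [925, 8, 5, 1, 169]
`print(c)` → prints [925, 8, 5, 1, 169]

Answer:
[925, 8, 5, 1, 169]
[925, 8, 5, 1, 169]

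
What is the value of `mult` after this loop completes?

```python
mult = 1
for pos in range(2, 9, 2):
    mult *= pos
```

Product of even numbers 2 to 8
`mult` takes the values: 1 → 2 → 8 → 48 → 384

Answer: 384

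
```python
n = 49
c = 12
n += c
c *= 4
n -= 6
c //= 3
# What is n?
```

Trace:
`n = 49` → n = 49
`c = 12` → c = 12
`n += c` → n = 61
`c *= 4` → c = 48
`n -= 6` → n = 55
`c //= 3` → c = 16
So n = 55

Answer: 55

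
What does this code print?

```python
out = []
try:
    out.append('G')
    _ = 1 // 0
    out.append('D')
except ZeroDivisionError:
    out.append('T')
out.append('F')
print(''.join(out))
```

Execution trace: 'G' (try body) → 'T' (except ZeroDivisionError) → 'F' (after the try/except). Output: GTF

Answer: GTF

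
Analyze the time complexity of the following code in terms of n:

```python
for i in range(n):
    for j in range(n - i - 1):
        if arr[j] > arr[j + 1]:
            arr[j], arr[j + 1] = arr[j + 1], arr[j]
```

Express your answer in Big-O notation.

This is Bubble sort. Time complexity: O(n²).

Answer: O(n²)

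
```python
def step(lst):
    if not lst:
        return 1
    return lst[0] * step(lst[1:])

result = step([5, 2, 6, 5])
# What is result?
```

Product over [5, 2, 6, 5] = 5 * 2 * 6 * 5 = 300

Answer: 300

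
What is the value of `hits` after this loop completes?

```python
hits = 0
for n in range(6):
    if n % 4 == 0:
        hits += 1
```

Count numbers divisible by 4 in range(6)
`hits` takes the values: 0 → 1 → 2

Answer: 2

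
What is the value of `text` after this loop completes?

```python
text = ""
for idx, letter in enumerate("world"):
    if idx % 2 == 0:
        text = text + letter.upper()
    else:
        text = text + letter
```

Uppercase even positions in 'world'
`text` takes the values: "" → "W" → "Wo" → "WoR" → "WoRl" → "WoRlD"

Answer: "WoRlD"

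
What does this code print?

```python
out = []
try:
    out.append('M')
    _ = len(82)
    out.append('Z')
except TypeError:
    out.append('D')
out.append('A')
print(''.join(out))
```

Execution trace: 'M' (try body) → 'D' (except TypeError) → 'A' (after the try/except). Output: MDA

Answer: MDA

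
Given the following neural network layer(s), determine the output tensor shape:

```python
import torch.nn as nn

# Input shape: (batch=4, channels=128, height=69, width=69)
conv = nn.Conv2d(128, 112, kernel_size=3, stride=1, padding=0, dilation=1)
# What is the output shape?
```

Input: (4, 128, 69, 69) -> Output: (4, 112, 67, 67)

Answer: (4, 112, 67, 67)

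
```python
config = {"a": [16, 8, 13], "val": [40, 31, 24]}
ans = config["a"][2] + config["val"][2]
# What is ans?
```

Trace:
`config = {"a": [16, 8, 13], "val": [40, 31, 24]}` → config = {'a': [16, 8, 13], 'val': [40, 31, 24]}
`ans = config["a"][2] + config["val"][2]` → ans = 37
So ans = 37

Answer: 37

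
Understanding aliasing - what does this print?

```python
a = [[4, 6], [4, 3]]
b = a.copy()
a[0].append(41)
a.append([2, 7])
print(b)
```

Key concept: shallow copy with nested lists.
Step by step:
`a = [[4, 6], [4, 3]]` → a = [[4, 6], [4, 3]]
`b = a.copy()` → b = [[4, 6], [4, 3]]
`a[0].append(41)` → a = [[4, 6, 41], [4, 3]]; b = [[4, 6, 41], [4, 3]]
`a.append([2, 7])` → a = [[4, 6, 41], [4, 3], [2, 7]]
`print(b)` → prints [[4, 6, 41], [4, 3]]

Answer: [[4, 6, 41], [4, 3]]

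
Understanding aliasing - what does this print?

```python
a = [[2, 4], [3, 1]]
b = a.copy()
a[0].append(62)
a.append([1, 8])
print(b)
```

Key concept: shallow copy with nested lists.
Step by step:
`a = [[2, 4], [3, 1]]` → a = [[2, 4], [3, 1]]
`b = a.copy()` → b = [[2, 4], [3, 1]]
`a[0].append(62)` → a = [[2, 4, 62], [3, 1]]; b = [[2, 4, 62], [3, 1]]
`a.append([1, 8])` → a = [[2, 4, 62], [3, 1], [1, 8]]
`print(b)` → prints [[2, 4, 62], [3, 1]]

Answer: [[2, 4, 62], [3, 1]]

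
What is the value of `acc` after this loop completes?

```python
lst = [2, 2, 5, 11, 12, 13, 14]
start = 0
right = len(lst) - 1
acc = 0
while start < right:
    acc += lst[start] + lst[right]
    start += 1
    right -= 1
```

Sum of pairs from ends
`acc` takes the values: 0 → 16 → 31 → 48

Answer: 48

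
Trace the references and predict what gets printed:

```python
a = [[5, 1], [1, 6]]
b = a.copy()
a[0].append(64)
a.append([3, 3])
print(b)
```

Key concept: shallow copy with nested lists.
Step by step:
`a = [[5, 1], [1, 6]]` → a = [[5, 1], [1, 6]]
`b = a.copy()` → b = [[5, 1], [1, 6]]
`a[0].append(64)` → a = [[5, 1, 64], [1, 6]]; b = [[5, 1, 64], [1, 6]]
`a.append([3, 3])` → a = [[5, 1, 64], [1, 6], [3, 3]]
`print(b)` → prints [[5, 1, 64], [1, 6]]

Answer: [[5, 1, 64], [1, 6]]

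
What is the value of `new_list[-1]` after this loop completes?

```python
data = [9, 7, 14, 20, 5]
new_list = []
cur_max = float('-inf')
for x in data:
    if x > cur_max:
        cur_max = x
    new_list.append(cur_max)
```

Running max ends at 20
`new_list` takes the values: [] → [9] → [9, 9] → [9, 9, 14] → [9, 9, 14, 20] → [9, 9, 14, 20, 20]
So `new_list[-1]` = 20

Answer: 20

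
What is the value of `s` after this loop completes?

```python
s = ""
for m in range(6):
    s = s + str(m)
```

Concatenate digits 0 to 5
`s` takes the values: "" → "0" → "01" → "012" → "0123" → "01234" → "012345"

Answer: "012345"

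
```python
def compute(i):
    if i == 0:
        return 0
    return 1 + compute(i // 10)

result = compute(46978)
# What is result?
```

Count of digits of 46978: 5

Answer: 5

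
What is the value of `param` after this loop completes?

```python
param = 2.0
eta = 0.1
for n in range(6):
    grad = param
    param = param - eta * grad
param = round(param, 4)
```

Gradient descent: w = 2.0 * (1 - 0.1)^6
`param` takes the values: 2.0 → 1.8 → 1.62 → 1.458 → 1.3122 → 1.18098 → 1.062882 → 1.0629

Answer: 1.0629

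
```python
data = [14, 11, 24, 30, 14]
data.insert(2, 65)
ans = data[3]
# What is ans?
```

Trace:
`data = [14, 11, 24, 30, 14]` → data = [14, 11, 24, 30, 14]
`data.insert(2, 65)` → data = [14, 11, 65, 24, 30, 14]
`ans = data[3]` → ans = 24
So ans = 24

Answer: 24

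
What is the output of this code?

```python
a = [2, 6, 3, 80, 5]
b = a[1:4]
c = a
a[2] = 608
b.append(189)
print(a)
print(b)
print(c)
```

Key concept: slice vs alias.
Step by step:
`a = [2, 6, 3, 80, 5]` → a = [2, 6, 3, 80, 5]
`b = a[1:4]` → b = [6, 3, 80]
`c = a` → c = [2, 6, 3, 80, 5] (same object as a)
`a[2] = 608` → a = [2, 6, 608, 80, 5] (same object as c); c = [2, 6, 608, 80, 5] (same object as a)
`b.append(189)` → b = [6, 3, 80, 189]
`print(a)` → prints [2, 6, 608, 80, 5]
`print(b)` → prints [6, 3, 80, 189]
`print(c)` → prints [2, 6, 608, 80, 5]

Answer:
[2, 6, 608, 80, 5]
[6, 3, 80, 189]
[2, 6, 608, 80, 5]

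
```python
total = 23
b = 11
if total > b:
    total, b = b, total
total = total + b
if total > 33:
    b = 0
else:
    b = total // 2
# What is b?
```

Trace:
`total = 23` → total = 23
`b = 11` → b = 11
`if total > b: ...` → total > b is True → total = 11; b = 23
`total = total + b` → total = 34
`if total > 33: ...` → total > 33 is True → b = 0
So b = 0

Answer: 0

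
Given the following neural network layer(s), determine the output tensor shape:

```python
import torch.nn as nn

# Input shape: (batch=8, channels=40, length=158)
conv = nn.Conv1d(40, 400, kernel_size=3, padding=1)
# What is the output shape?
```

Input: (8, 40, 158) -> Output: (8, 400, 158)

Answer: (8, 400, 158)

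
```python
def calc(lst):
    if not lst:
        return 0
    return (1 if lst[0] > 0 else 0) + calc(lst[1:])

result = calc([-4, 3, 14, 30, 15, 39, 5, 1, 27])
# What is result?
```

Count of positive elements in [-4, 3, 14, 30, 15, 39, 5, 1, 27] = 8

Answer: 8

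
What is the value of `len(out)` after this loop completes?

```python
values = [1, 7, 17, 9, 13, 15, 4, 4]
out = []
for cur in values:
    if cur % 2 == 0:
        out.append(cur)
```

Count even numbers in [1, 7, 17, 9, 13, 15, 4, 4]
`out` takes the values: [] → [4] → [4, 4]
So `len(out)` = 2

Answer: 2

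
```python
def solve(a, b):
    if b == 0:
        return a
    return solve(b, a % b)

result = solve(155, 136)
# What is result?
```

solve(155, 136) -> solve(136, 19) -> solve(19, 3) -> solve(3, 1) -> solve(1, 0) -> 1

Answer: 1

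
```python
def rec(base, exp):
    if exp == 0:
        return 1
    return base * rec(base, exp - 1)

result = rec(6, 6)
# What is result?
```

rec(6, 6) = 6 * 6 * 6 * 6 * 6 * 6 = 46656

Answer: 46656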